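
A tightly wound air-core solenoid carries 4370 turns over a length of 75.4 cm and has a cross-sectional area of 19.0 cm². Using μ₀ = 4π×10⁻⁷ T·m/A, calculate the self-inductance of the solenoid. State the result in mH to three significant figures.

A = 19.0 cm² = 1.900×10^-3 m².
For a long solenoid, L = μ₀N²A/ℓ.
L = (4π×10⁻⁷)(4370)²(1.900×10^-3)/(0.754 m) = 6.047×10^-2 H.

L ≈ 60.5 mH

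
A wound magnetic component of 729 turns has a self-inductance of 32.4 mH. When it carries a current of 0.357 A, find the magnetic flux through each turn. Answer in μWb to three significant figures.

Φ_B ≈ 15.9 μWb

From L = NΦ_B/I, the flux per turn is Φ_B = LI/N.
Φ_B = (3.240×10^-2 H)(0.357 A)/729 = 1.587×10^-5 Wb.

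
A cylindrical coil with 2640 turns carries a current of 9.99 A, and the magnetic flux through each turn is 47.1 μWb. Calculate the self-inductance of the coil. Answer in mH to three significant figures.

L ≈ 12.4 mH

Self-inductance is defined by L = NΦ_B/I (flux linkage over current).
L = (2640)(4.710×10^-5 Wb)/(9.99 A) = 1.2447×10^-2 H.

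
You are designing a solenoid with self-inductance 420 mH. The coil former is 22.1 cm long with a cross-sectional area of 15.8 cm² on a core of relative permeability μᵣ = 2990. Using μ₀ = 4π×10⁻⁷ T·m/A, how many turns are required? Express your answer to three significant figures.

A = 15.8 cm² = 1.580×10^-3 m².
From L = μ₀μᵣN²A/ℓ, N = √(Lℓ / (μ₀μᵣA)).
N = √[(0.42)(0.221) / ((4π×10⁻⁷)(2990)×1.580×10^-3)] = √(1.564×10^4) ≈ 125.0.

N ≈ 125 turns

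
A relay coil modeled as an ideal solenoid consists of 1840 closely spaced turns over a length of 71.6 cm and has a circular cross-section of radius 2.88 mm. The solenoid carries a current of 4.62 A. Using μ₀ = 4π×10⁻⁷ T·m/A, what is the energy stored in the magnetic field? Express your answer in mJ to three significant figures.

A = πr² = π(2.880×10^-3 m)² = 2.606×10^-5 m².
L = μ₀N²A/ℓ = (4π×10⁻⁷)(1840)²(2.606×10^-5)/(0.716) = 1.548×10^-4 H.
U = ½LI² = ½(1.548×10^-4)(4.62)² = 1.652×10^-3 J.

U ≈ 1.65 mJ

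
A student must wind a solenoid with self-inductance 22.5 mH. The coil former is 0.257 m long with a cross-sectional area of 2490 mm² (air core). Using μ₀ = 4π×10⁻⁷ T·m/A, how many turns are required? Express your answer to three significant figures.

N ≈ 1360 turns

A = 2490 mm² = 2.490×10^-3 m².
From L = μ₀N²A/ℓ, N = √(Lℓ / (μ₀A)).
N = √[(2.250×10^-2)(0.257) / ((4π×10⁻⁷)×2.490×10^-3)] = √(1.848×10^6) ≈ 1359.4.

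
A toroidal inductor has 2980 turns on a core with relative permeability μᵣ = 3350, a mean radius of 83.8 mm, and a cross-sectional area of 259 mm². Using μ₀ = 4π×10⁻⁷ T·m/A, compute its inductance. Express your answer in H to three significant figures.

L ≈ 18.4 H

For a thin toroid, L = μ₀μᵣN²A/(2πR).
L = (4π×10⁻⁷)(3350)(2980)²(2.590×10^-4) / (2π×8.380×10^-2 m) = 18.39 H.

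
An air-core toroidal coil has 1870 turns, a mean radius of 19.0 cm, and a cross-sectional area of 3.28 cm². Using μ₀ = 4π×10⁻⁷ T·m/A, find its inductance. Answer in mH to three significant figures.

For a thin toroid, L = μ₀N²A/(2πR).
L = (4π×10⁻⁷)(1870)²(3.280×10^-4) / (2π×0.19 m) = 1.207×10^-3 H.

L ≈ 1.21 mH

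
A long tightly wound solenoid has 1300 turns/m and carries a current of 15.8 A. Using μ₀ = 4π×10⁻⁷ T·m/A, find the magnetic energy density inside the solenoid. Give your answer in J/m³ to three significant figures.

u ≈ 265 J/m³

B = μ₀nI = (4π×10⁻⁷)(1.300×10^3)(15.8) = 2.581×10^-2 T.
u = B²/(2μ₀) = (2.581×10^-2)²/(2×4π×10⁻⁷) = 265.1 J/m³.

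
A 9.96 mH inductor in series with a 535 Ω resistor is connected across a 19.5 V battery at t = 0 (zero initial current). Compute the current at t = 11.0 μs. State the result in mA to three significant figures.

τ = L/R = 9.960×10^-3/535 = 1.862×10^-5 s; final current I_∞ = ε/R = 19.5/535 = 3.6449×10^-2 A.
I(t) = I_∞(1 − e^(−t/τ)) with t/τ = 0.591.
I = (3.6449×10^-2)(1 − e^(−0.591)) = 1.626×10^-2 A.

I ≈ 16.3 mA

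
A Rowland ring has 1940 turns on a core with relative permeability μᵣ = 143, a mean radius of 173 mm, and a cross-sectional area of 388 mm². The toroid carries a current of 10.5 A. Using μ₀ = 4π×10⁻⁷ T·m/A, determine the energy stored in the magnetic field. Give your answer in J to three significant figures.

U ≈ 13.3 J

L = μ₀μᵣN²A/(2πR) = (4π×10⁻⁷)(143)(1940)²(3.880×10^-4)/(2π×0.173) = 0.2414 H.
U = ½LI² = ½(0.2414)(10.5)² = 13.31 J.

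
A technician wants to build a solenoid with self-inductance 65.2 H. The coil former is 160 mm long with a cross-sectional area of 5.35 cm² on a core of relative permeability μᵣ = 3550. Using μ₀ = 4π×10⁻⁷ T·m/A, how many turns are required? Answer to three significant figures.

N ≈ 2090 turns

A = 5.35 cm² = 5.350×10^-4 m².
From L = μ₀μᵣN²A/ℓ, N = √(Lℓ / (μ₀μᵣA)).
N = √[(65.2)(0.16) / ((4π×10⁻⁷)(3550)×5.350×10^-4)] = √(4.371×10^6) ≈ 2090.7.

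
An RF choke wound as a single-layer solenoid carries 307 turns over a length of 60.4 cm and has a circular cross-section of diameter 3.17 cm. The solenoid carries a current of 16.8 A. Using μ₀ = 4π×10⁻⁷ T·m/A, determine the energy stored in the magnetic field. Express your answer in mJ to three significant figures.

A = π(d/2)² = π(1.585×10^-2 m)² = 7.892×10^-4 m².
L = μ₀N²A/ℓ = (4π×10⁻⁷)(307)²(7.892×10^-4)/(0.604) = 1.548×10^-4 H.
U = ½LI² = ½(1.548×10^-4)(16.8)² = 2.184×10^-2 J.

U ≈ 21.8 mJ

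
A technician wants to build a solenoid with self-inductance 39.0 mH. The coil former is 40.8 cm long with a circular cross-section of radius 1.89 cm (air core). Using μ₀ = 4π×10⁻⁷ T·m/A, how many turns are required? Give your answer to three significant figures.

A = πr² = π(1.890×10^-2 m)² = 1.122×10^-3 m².
From L = μ₀N²A/ℓ, N = √(Lℓ / (μ₀A)).
N = √[(3.900×10^-2)(0.408) / ((4π×10⁻⁷)×1.122×10^-3)] = √(1.128×10^7) ≈ 3359.1.

N ≈ 3360 turns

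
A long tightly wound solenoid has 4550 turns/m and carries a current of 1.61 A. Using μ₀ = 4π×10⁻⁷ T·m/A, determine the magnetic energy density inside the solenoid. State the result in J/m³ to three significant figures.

u ≈ 33.7 J/m³

B = μ₀nI = (4π×10⁻⁷)(4.550×10^3)(1.61) = 9.205×10^-3 T.
u = B²/(2μ₀) = (9.205×10^-3)²/(2×4π×10⁻⁷) = 33.72 J/m³.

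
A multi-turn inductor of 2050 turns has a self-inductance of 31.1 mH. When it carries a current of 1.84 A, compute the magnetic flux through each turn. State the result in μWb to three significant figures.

Φ_B ≈ 27.9 μWb

From L = NΦ_B/I, the flux per turn is Φ_B = LI/N.
Φ_B = (3.110×10^-2 H)(1.84 A)/2050 = 2.791×10^-5 Wb.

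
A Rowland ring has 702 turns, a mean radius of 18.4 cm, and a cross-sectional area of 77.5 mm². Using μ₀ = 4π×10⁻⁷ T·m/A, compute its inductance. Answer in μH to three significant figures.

For a thin toroid, L = μ₀N²A/(2πR).
L = (4π×10⁻⁷)(702)²(7.750×10^-5) / (2π×0.184 m) = 4.151×10^-5 H.

L ≈ 41.5 μH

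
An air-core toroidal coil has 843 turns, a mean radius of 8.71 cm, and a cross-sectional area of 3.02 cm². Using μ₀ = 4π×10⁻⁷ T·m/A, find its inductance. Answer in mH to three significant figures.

For a thin toroid, L = μ₀N²A/(2πR).
L = (4π×10⁻⁷)(843)²(3.020×10^-4) / (2π×8.710×10^-2 m) = 4.928×10^-4 H.

L ≈ 0.493 mH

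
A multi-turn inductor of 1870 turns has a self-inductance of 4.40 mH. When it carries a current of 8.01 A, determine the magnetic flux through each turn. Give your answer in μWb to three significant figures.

From L = NΦ_B/I, the flux per turn is Φ_B = LI/N.
Φ_B = (4.400×10^-3 H)(8.01 A)/1870 = 1.8847×10^-5 Wb.

Φ_B ≈ 18.8 μWb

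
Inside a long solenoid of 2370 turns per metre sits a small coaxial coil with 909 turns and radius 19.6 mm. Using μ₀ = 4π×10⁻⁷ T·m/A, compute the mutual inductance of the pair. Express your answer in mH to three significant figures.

The outer solenoid produces a uniform field B₁ = μ₀n₁I₁ across the inner coil,
so the flux linkage is N₂Φ = N₂B₁A₂ = μ₀n₁N₂A₂·I₁, giving M = μ₀n₁N₂A₂.
A₂ = πr² = π(1.960×10^-2 m)² = 1.207×10^-3 m².
M = (4π×10⁻⁷)(2370)(909)(1.207×10^-3) = 3.267×10^-3 H.

M ≈ 3.27 mH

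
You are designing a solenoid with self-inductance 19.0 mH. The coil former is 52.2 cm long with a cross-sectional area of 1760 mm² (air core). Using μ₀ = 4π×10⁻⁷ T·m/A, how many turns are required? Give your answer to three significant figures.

N ≈ 2120 turns

A = 1760 mm² = 1.760×10^-3 m².
From L = μ₀N²A/ℓ, N = √(Lℓ / (μ₀A)).
N = √[(1.900×10^-2)(0.522) / ((4π×10⁻⁷)×1.760×10^-3)] = √(4.484×10^6) ≈ 2117.6.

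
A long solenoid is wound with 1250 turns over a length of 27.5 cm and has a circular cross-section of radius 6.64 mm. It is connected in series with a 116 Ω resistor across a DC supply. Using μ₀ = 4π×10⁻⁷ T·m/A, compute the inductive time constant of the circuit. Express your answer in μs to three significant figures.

A = πr² = π(6.640×10^-3 m)² = 1.385×10^-4 m².
L = μ₀N²A/ℓ = (4π×10⁻⁷)(1250)²(1.385×10^-4)/(0.275) = 9.890×10^-4 H.
τ = L/R = (9.890×10^-4)/(116) = 8.526×10^-6 s.

τ ≈ 8.53 μs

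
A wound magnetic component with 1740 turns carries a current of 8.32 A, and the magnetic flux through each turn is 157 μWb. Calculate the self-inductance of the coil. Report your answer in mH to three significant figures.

L ≈ 32.8 mH

Self-inductance is defined by L = NΦ_B/I (flux linkage over current).
L = (1740)(1.570×10^-4 Wb)/(8.32 A) = 3.283×10^-2 H.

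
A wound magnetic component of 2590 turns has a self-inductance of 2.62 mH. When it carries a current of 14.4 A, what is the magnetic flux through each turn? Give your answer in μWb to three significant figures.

From L = NΦ_B/I, the flux per turn is Φ_B = LI/N.
Φ_B = (2.620×10^-3 H)(14.4 A)/2590 = 1.457×10^-5 Wb.

Φ_B ≈ 14.6 μWb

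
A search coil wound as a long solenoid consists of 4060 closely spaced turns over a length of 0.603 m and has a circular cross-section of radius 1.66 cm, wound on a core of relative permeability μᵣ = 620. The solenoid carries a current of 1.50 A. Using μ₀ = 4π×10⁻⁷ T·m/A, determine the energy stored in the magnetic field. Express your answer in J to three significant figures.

U ≈ 20.7 J

A = πr² = π(1.660×10^-2 m)² = 8.657×10^-4 m².
L = μ₀μᵣN²A/ℓ = (4π×10⁻⁷)(620)(4060)²(8.657×10^-4)/(0.603) = 18.44 H.
U = ½LI² = ½(18.44)(1.50)² = 20.74 J.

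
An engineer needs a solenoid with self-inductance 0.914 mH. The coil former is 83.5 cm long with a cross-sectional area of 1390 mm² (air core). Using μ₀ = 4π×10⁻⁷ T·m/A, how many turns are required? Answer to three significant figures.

A = 1390 mm² = 1.390×10^-3 m².
From L = μ₀N²A/ℓ, N = √(Lℓ / (μ₀A)).
N = √[(9.140×10^-4)(0.835) / ((4π×10⁻⁷)×1.390×10^-3)] = √(4.369×10^5) ≈ 661.0.

N ≈ 661 turns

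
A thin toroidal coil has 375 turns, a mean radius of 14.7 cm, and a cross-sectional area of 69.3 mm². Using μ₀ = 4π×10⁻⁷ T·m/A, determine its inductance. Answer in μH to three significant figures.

L ≈ 13.3 μH

For a thin toroid, L = μ₀N²A/(2πR).
L = (4π×10⁻⁷)(375)²(6.930×10^-5) / (2π×0.147 m) = 1.326×10^-5 H.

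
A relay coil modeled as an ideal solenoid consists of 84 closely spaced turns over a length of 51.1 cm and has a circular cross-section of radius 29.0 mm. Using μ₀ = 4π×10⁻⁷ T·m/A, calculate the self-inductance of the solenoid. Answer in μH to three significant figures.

A = πr² = π(2.900×10^-2 m)² = 2.642×10^-3 m².
For a long solenoid, L = μ₀N²A/ℓ.
L = (4π×10⁻⁷)(84)²(2.642×10^-3)/(0.511 m) = 4.5845×10^-5 H.

L ≈ 45.8 μH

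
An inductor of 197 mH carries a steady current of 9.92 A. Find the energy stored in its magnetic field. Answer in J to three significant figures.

Stored magnetic energy: U = ½LI².
U = ½(0.197 H)(9.92 A)² = 9.693 J.

U ≈ 9.69 J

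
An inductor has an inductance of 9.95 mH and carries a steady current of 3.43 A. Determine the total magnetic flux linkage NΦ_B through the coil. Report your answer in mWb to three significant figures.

NΦ_B ≈ 34.1 mWb

From L = NΦ_B/I, the flux linkage is NΦ_B = LI.
NΦ_B = (9.950×10^-3 H)(3.43 A) = 3.413×10^-2 Wb.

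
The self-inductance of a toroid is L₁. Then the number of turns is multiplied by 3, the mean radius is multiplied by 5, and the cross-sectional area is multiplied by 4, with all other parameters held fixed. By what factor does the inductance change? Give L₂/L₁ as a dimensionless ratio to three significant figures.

L₂/L₁ = 7.20

For a toroid, L ∝ μᵣN²A/R.
L₂/L₁ = (3)^2 × (5)^-1 × (4) = 7.20.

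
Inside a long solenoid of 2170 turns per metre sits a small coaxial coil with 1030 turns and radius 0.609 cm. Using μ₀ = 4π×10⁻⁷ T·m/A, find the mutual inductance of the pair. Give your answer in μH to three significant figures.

The outer solenoid produces a uniform field B₁ = μ₀n₁I₁ across the inner coil,
so the flux linkage is N₂Φ = N₂B₁A₂ = μ₀n₁N₂A₂·I₁, giving M = μ₀n₁N₂A₂.
A₂ = πr² = π(6.090×10^-3 m)² = 1.165×10^-4 m².
M = (4π×10⁻⁷)(2170)(1030)(1.165×10^-4) = 3.273×10^-4 H.

M ≈ 327 μH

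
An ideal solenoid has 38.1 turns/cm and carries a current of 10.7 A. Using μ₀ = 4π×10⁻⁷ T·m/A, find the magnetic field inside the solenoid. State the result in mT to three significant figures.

Inside a long solenoid, B = μ₀nI.
B = (4π×10⁻⁷)(3.810×10^3 m⁻¹)(10.7 A) = 5.123×10^-2 T.

B ≈ 51.2 mT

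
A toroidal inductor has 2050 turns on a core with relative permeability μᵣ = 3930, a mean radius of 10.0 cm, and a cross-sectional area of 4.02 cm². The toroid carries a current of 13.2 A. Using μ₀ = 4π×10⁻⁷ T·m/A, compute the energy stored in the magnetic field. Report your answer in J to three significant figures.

U ≈ 1160 J

L = μ₀μᵣN²A/(2πR) = (4π×10⁻⁷)(3930)(2050)²(4.020×10^-4)/(2π×0.1) = 13.28 H.
U = ½LI² = ½(13.28)(13.2)² = 1.157×10^3 J.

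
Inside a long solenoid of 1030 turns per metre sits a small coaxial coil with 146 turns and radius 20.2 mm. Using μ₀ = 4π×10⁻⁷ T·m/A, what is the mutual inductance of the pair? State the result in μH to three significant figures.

M ≈ 242 μH

The outer solenoid produces a uniform field B₁ = μ₀n₁I₁ across the inner coil,
so the flux linkage is N₂Φ = N₂B₁A₂ = μ₀n₁N₂A₂·I₁, giving M = μ₀n₁N₂A₂.
A₂ = πr² = π(2.020×10^-2 m)² = 1.282×10^-3 m².
M = (4π×10⁻⁷)(1030)(146)(1.282×10^-3) = 2.422×10^-4 H.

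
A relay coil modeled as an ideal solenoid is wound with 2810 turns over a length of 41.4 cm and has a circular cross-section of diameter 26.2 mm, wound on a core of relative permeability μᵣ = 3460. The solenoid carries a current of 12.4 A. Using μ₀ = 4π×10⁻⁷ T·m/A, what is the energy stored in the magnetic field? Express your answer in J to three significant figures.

U ≈ 3440 J

A = π(d/2)² = π(1.310×10^-2 m)² = 5.391×10^-4 m².
L = μ₀μᵣN²A/ℓ = (4π×10⁻⁷)(3460)(2810)²(5.391×10^-4)/(0.414) = 44.71 H.
U = ½LI² = ½(44.71)(12.4)² = 3.437×10^3 J.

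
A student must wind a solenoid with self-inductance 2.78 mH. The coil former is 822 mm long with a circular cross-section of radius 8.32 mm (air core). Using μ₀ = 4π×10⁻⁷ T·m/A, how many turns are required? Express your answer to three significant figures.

N ≈ 2890 turns

A = πr² = π(8.320×10^-3 m)² = 2.1747×10^-4 m².
From L = μ₀N²A/ℓ, N = √(Lℓ / (μ₀A)).
N = √[(2.780×10^-3)(0.822) / ((4π×10⁻⁷)×2.1747×10^-4)] = √(8.362×10^6) ≈ 2891.7.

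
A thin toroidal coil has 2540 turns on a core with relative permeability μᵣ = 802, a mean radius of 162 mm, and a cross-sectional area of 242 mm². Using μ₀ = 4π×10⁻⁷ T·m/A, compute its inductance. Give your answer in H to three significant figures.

For a thin toroid, L = μ₀μᵣN²A/(2πR).
L = (4π×10⁻⁷)(802)(2540)²(2.420×10^-4) / (2π×0.162 m) = 1.546 H.

L ≈ 1.55 H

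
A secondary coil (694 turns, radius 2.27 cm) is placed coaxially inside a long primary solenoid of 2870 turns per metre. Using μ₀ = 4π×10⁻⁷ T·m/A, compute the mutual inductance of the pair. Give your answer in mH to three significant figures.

M ≈ 4.05 mH

The outer solenoid produces a uniform field B₁ = μ₀n₁I₁ across the inner coil,
so the flux linkage is N₂Φ = N₂B₁A₂ = μ₀n₁N₂A₂·I₁, giving M = μ₀n₁N₂A₂.
A₂ = πr² = π(2.270×10^-2 m)² = 1.619×10^-3 m².
M = (4π×10⁻⁷)(2870)(694)(1.619×10^-3) = 4.052×10^-3 H.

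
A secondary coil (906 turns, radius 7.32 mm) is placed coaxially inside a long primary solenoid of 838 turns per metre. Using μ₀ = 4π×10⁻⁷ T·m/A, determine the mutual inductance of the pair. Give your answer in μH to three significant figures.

The outer solenoid produces a uniform field B₁ = μ₀n₁I₁ across the inner coil,
so the flux linkage is N₂Φ = N₂B₁A₂ = μ₀n₁N₂A₂·I₁, giving M = μ₀n₁N₂A₂.
A₂ = πr² = π(7.320×10^-3 m)² = 1.683×10^-4 m².
M = (4π×10⁻⁷)(838)(906)(1.683×10^-4) = 1.606×10^-4 H.

M ≈ 161 μH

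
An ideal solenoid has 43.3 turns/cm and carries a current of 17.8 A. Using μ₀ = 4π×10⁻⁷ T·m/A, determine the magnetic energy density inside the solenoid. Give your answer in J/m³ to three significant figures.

u ≈ 3730 J/m³

B = μ₀nI = (4π×10⁻⁷)(4.330×10^3)(17.8) = 9.685×10^-2 T.
u = B²/(2μ₀) = (9.685×10^-2)²/(2×4π×10⁻⁷) = 3.732×10^3 J/m³.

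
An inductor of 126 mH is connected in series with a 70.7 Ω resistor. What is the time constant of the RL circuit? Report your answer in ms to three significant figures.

τ ≈ 1.78 ms

τ = L/R = (0.126 H)/(70.7 Ω) = 1.782×10^-3 s.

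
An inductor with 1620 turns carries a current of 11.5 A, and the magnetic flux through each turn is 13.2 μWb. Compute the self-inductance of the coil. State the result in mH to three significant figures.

Self-inductance is defined by L = NΦ_B/I (flux linkage over current).
L = (1620)(1.320×10^-5 Wb)/(11.5 A) = 1.859×10^-3 H.

L ≈ 1.86 mH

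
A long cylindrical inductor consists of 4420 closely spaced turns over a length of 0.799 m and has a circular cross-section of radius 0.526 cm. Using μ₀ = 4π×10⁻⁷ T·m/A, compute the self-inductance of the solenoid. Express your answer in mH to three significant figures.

A = πr² = π(5.260×10^-3 m)² = 8.692×10^-5 m².
For a long solenoid, L = μ₀N²A/ℓ.
L = (4π×10⁻⁷)(4420)²(8.692×10^-5)/(0.799 m) = 2.671×10^-3 H.

L ≈ 2.67 mH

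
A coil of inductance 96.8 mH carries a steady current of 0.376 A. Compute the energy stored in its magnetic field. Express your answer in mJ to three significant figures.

Stored magnetic energy: U = ½LI².
U = ½(9.680×10^-2 H)(0.376 A)² = 6.843×10^-3 J.

U ≈ 6.84 mJ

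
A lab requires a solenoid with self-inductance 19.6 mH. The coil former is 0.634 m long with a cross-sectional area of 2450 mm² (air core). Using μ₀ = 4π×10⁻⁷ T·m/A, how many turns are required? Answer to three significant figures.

A = 2450 mm² = 2.450×10^-3 m².
From L = μ₀N²A/ℓ, N = √(Lℓ / (μ₀A)).
N = √[(1.960×10^-2)(0.634) / ((4π×10⁻⁷)×2.450×10^-3)] = √(4.036×10^6) ≈ 2009.0.

N ≈ 2010 turns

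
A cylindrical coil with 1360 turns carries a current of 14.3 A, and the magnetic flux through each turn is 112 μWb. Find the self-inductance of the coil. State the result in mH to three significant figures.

L ≈ 10.7 mH

Self-inductance is defined by L = NΦ_B/I (flux linkage over current).
L = (1360)(1.120×10^-4 Wb)/(14.3 A) = 1.065×10^-2 H.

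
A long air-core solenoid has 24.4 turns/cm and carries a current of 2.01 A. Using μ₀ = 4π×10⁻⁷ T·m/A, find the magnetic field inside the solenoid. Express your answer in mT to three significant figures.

Inside a long solenoid, B = μ₀nI.
B = (4π×10⁻⁷)(2.440×10^3 m⁻¹)(2.01 A) = 6.163×10^-3 T.

B ≈ 6.16 mT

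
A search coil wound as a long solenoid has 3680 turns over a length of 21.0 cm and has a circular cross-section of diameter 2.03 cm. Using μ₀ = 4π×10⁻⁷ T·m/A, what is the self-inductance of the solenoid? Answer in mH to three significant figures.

L ≈ 26.2 mH

A = π(d/2)² = π(1.015×10^-2 m)² = 3.237×10^-4 m².
For a long solenoid, L = μ₀N²A/ℓ.
L = (4π×10⁻⁷)(3680)²(3.237×10^-4)/(0.21 m) = 2.623×10^-2 H.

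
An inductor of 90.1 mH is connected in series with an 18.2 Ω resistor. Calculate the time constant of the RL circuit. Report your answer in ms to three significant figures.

τ = L/R = (9.010×10^-2 H)/(18.2 Ω) = 4.951×10^-3 s.

τ ≈ 4.95 ms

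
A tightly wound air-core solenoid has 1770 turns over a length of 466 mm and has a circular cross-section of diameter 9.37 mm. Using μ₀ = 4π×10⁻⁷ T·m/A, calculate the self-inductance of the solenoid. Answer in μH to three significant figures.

L ≈ 583 μH

A = π(d/2)² = π(4.685×10^-3 m)² = 6.896×10^-5 m².
For a long solenoid, L = μ₀N²A/ℓ.
L = (4π×10⁻⁷)(1770)²(6.896×10^-5)/(0.466 m) = 5.826×10^-4 H.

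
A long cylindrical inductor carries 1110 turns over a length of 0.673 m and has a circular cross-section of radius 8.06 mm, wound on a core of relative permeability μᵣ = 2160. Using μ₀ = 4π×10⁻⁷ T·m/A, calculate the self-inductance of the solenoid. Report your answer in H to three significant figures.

L ≈ 1.01 H

A = πr² = π(8.060×10^-3 m)² = 2.041×10^-4 m².
For a long solenoid, L = μ₀μᵣN²A/ℓ.
L = (4π×10⁻⁷)(2160)(1110)²(2.041×10^-4)/(0.673 m) = 1.014 H.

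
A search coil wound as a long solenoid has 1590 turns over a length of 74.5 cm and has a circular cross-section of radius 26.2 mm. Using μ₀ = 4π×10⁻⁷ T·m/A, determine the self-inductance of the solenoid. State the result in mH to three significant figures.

L ≈ 9.20 mH

A = πr² = π(2.620×10^-2 m)² = 2.157×10^-3 m².
For a long solenoid, L = μ₀N²A/ℓ.
L = (4π×10⁻⁷)(1590)²(2.157×10^-3)/(0.745 m) = 9.196×10^-3 H.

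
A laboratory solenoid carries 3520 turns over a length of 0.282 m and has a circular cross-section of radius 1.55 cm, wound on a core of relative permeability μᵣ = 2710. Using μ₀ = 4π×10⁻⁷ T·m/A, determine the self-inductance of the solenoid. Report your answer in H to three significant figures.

A = πr² = π(1.550×10^-2 m)² = 7.548×10^-4 m².
For a long solenoid, L = μ₀μᵣN²A/ℓ.
L = (4π×10⁻⁷)(2710)(3520)²(7.548×10^-4)/(0.282 m) = 112.9 H.

L ≈ 113 H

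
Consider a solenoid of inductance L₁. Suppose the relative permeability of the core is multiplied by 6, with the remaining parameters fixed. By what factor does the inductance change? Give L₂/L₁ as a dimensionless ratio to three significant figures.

For a solenoid, L ∝ μᵣN²A/ℓ.
L₂/L₁ = (6) = 6.00.

L₂/L₁ = 6.00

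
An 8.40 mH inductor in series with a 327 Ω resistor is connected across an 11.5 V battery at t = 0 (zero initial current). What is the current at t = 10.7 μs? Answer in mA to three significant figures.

τ = L/R = 8.400×10^-3/327 = 2.569×10^-5 s; final current I_∞ = ε/R = 11.5/327 = 3.517×10^-2 A.
I(t) = I_∞(1 − e^(−t/τ)) with t/τ = 0.417.
I = (3.517×10^-2)(1 − e^(−0.417)) = 1.198×10^-2 A.

I ≈ 12.0 mA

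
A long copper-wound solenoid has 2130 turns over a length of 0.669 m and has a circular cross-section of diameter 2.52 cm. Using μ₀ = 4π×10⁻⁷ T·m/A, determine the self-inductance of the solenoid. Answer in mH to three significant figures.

A = π(d/2)² = π(1.260×10^-2 m)² = 4.988×10^-4 m².
For a long solenoid, L = μ₀N²A/ℓ.
L = (4π×10⁻⁷)(2130)²(4.988×10^-4)/(0.669 m) = 4.250×10^-3 H.

L ≈ 4.25 mH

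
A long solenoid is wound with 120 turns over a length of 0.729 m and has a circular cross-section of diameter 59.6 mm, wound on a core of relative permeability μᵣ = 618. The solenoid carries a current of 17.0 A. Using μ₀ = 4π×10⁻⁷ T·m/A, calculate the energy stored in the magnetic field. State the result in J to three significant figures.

U ≈ 6.18 J

A = π(d/2)² = π(2.980×10^-2 m)² = 2.790×10^-3 m².
L = μ₀μᵣN²A/ℓ = (4π×10⁻⁷)(618)(120)²(2.790×10^-3)/(0.729) = 4.280×10^-2 H.
U = ½LI² = ½(4.280×10^-2)(17.0)² = 6.184 J.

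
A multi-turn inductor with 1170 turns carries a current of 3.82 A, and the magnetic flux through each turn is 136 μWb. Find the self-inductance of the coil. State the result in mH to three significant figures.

L ≈ 41.7 mH

Self-inductance is defined by L = NΦ_B/I (flux linkage over current).
L = (1170)(1.360×10^-4 Wb)/(3.82 A) = 4.165×10^-2 H.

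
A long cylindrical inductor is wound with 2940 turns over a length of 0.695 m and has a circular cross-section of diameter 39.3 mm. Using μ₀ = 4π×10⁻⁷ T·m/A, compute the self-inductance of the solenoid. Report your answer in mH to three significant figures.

L ≈ 19.0 mH

A = π(d/2)² = π(1.965×10^-2 m)² = 1.213×10^-3 m².
For a long solenoid, L = μ₀N²A/ℓ.
L = (4π×10⁻⁷)(2940)²(1.213×10^-3)/(0.695 m) = 1.896×10^-2 H.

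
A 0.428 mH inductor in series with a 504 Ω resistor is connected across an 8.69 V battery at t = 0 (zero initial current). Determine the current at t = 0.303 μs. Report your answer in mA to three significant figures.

τ = L/R = 4.280×10^-4/504 = 8.492×10^-7 s; final current I_∞ = ε/R = 8.69/504 = 1.724×10^-2 A.
I(t) = I_∞(1 − e^(−t/τ)) with t/τ = 0.357.
I = (1.724×10^-2)(1 − e^(−0.357)) = 5.174×10^-3 A.

I ≈ 5.17 mA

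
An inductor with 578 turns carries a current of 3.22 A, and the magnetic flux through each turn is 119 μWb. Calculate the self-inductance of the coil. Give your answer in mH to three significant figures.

L ≈ 21.4 mH

Self-inductance is defined by L = NΦ_B/I (flux linkage over current).
L = (578)(1.190×10^-4 Wb)/(3.22 A) = 2.136×10^-2 H.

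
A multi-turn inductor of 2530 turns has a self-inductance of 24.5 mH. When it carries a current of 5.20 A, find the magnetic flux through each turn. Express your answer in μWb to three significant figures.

From L = NΦ_B/I, the flux per turn is Φ_B = LI/N.
Φ_B = (2.450×10^-2 H)(5.20 A)/2530 = 5.036×10^-5 Wb.

Φ_B ≈ 50.4 μWb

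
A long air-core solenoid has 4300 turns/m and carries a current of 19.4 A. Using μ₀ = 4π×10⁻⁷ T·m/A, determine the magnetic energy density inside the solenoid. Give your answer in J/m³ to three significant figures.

B = μ₀nI = (4π×10⁻⁷)(4.300×10^3)(19.4) = 0.1048 T.
u = B²/(2μ₀) = (0.1048)²/(2×4π×10⁻⁷) = 4.372×10^3 J/m³.

u ≈ 4370 J/m³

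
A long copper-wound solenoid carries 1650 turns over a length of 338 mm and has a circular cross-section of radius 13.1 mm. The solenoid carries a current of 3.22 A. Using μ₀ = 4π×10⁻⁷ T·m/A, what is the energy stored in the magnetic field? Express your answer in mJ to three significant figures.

A = πr² = π(1.310×10^-2 m)² = 5.391×10^-4 m².
L = μ₀N²A/ℓ = (4π×10⁻⁷)(1650)²(5.391×10^-4)/(0.338) = 5.457×10^-3 H.
U = ½LI² = ½(5.457×10^-3)(3.22)² = 2.829×10^-2 J.

U ≈ 28.3 mJ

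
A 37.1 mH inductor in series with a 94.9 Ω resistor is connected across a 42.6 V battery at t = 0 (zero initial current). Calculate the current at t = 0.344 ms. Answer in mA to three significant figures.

I ≈ 263 mA

τ = L/R = 3.710×10^-2/94.9 = 3.909×10^-4 s; final current I_∞ = ε/R = 42.6/94.9 = 0.4489 A.
I(t) = I_∞(1 − e^(−t/τ)) with t/τ = 0.880.
I = (0.4489)(1 − e^(−0.880)) = 0.2627 A.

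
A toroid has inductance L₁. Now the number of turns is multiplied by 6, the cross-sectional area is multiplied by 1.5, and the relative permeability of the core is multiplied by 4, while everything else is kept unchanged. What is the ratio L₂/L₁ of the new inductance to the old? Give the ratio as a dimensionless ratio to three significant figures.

For a toroid, L ∝ μᵣN²A/R.
L₂/L₁ = (6)^2 × (1.5) × (4) = 216.

L₂/L₁ = 216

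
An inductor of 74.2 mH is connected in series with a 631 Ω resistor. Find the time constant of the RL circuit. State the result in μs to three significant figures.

τ ≈ 118 μs

τ = L/R = (7.420×10^-2 H)/(631 Ω) = 1.176×10^-4 s.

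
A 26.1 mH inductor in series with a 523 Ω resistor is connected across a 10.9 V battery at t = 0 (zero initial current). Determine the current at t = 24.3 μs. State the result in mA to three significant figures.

τ = L/R = 2.610×10^-2/523 = 4.990×10^-5 s; final current I_∞ = ε/R = 10.9/523 = 2.084×10^-2 A.
I(t) = I_∞(1 − e^(−t/τ)) with t/τ = 0.487.
I = (2.084×10^-2)(1 − e^(−0.487)) = 8.034×10^-3 A.

I ≈ 8.03 mA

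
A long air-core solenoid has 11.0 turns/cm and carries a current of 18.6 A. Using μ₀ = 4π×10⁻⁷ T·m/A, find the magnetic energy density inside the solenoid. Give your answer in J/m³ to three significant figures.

B = μ₀nI = (4π×10⁻⁷)(1.100×10^3)(18.6) = 2.571×10^-2 T.
u = B²/(2μ₀) = (2.571×10^-2)²/(2×4π×10⁻⁷) = 263 J/m³.

u ≈ 263 J/m³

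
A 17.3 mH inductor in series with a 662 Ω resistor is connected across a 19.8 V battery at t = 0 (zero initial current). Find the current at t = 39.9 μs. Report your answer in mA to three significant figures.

I ≈ 23.4 mA

τ = L/R = 1.730×10^-2/662 = 2.613×10^-5 s; final current I_∞ = ε/R = 19.8/662 = 2.991×10^-2 A.
I(t) = I_∞(1 − e^(−t/τ)) with t/τ = 1.527.
I = (2.991×10^-2)(1 − e^(−1.527)) = 2.341×10^-2 A.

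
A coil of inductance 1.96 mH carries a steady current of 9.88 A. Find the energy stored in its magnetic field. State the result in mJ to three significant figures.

Stored magnetic energy: U = ½LI².
U = ½(1.960×10^-3 H)(9.88 A)² = 9.566×10^-2 J.

U ≈ 95.7 mJ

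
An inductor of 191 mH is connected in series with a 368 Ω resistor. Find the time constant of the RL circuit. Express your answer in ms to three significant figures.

τ ≈ 0.519 ms

τ = L/R = (0.191 H)/(368 Ω) = 5.190×10^-4 s.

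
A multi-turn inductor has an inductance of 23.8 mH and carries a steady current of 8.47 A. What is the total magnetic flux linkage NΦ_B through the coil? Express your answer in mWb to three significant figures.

NΦ_B ≈ 202 mWb

From L = NΦ_B/I, the flux linkage is NΦ_B = LI.
NΦ_B = (2.380×10^-2 H)(8.47 A) = 0.2016 Wb.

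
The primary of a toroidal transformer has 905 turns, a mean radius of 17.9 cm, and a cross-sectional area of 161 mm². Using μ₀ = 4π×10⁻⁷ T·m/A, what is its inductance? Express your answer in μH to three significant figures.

For a thin toroid, L = μ₀N²A/(2πR).
L = (4π×10⁻⁷)(905)²(1.610×10^-4) / (2π×0.179 m) = 1.473×10^-4 H.

L ≈ 147 μH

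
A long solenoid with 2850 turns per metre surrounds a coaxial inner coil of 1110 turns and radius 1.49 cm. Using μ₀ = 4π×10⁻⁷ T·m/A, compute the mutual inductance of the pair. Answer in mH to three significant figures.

M ≈ 2.77 mH

The outer solenoid produces a uniform field B₁ = μ₀n₁I₁ across the inner coil,
so the flux linkage is N₂Φ = N₂B₁A₂ = μ₀n₁N₂A₂·I₁, giving M = μ₀n₁N₂A₂.
A₂ = πr² = π(1.490×10^-2 m)² = 6.9746×10^-4 m².
M = (4π×10⁻⁷)(2850)(1110)(6.9746×10^-4) = 2.773×10^-3 H.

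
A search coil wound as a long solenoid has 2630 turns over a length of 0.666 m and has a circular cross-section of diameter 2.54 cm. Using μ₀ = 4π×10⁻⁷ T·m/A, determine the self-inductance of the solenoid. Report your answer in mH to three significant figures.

A = π(d/2)² = π(1.270×10^-2 m)² = 5.067×10^-4 m².
For a long solenoid, L = μ₀N²A/ℓ.
L = (4π×10⁻⁷)(2630)²(5.067×10^-4)/(0.666 m) = 6.613×10^-3 H.

L ≈ 6.61 mH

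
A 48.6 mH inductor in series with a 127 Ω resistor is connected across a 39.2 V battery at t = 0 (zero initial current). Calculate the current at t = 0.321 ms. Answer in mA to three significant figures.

τ = L/R = 4.860×10^-2/127 = 3.827×10^-4 s; final current I_∞ = ε/R = 39.2/127 = 0.3087 A.
I(t) = I_∞(1 − e^(−t/τ)) with t/τ = 0.839.
I = (0.3087)(1 − e^(−0.839)) = 0.1753 A.

I ≈ 175 mA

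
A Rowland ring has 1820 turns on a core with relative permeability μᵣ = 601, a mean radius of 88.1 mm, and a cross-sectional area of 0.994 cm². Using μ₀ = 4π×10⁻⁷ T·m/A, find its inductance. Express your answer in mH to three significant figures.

For a thin toroid, L = μ₀μᵣN²A/(2πR).
L = (4π×10⁻⁷)(601)(1820)²(9.940×10^-5) / (2π×8.810×10^-2 m) = 0.4492 H.

L ≈ 449 mH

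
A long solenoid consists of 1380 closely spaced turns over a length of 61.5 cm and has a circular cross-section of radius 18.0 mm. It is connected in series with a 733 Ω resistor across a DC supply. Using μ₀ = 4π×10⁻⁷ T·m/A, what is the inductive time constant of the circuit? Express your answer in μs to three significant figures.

τ ≈ 5.40 μs

A = πr² = π(1.800×10^-2 m)² = 1.018×10^-3 m².
L = μ₀N²A/ℓ = (4π×10⁻⁷)(1380)²(1.018×10^-3)/(0.615) = 3.961×10^-3 H.
τ = L/R = (3.961×10^-3)/(733) = 5.404×10^-6 s.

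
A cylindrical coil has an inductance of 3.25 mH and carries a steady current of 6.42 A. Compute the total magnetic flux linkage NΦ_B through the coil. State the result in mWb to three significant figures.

NΦ_B ≈ 20.9 mWb

From L = NΦ_B/I, the flux linkage is NΦ_B = LI.
NΦ_B = (3.250×10^-3 H)(6.42 A) = 2.086×10^-2 Wb.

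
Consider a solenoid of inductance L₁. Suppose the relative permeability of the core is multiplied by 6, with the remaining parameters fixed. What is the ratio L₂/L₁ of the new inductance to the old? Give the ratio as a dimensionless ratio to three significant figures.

L₂/L₁ = 6.00

For a solenoid, L ∝ μᵣN²A/ℓ.
L₂/L₁ = (6) = 6.00.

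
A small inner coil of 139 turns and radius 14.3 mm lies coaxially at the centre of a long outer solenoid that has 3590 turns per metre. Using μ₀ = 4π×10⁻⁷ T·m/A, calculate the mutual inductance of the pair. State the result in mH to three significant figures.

M ≈ 0.403 mH

The outer solenoid produces a uniform field B₁ = μ₀n₁I₁ across the inner coil,
so the flux linkage is N₂Φ = N₂B₁A₂ = μ₀n₁N₂A₂·I₁, giving M = μ₀n₁N₂A₂.
A₂ = πr² = π(1.430×10^-2 m)² = 6.424×10^-4 m².
M = (4π×10⁻⁷)(3590)(139)(6.424×10^-4) = 4.028×10^-4 H.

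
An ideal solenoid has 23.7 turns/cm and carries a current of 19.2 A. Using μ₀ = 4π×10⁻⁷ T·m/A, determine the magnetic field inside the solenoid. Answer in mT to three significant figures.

B ≈ 57.2 mT

Inside a long solenoid, B = μ₀nI.
B = (4π×10⁻⁷)(2.370×10^3 m⁻¹)(19.2 A) = 5.718×10^-2 T.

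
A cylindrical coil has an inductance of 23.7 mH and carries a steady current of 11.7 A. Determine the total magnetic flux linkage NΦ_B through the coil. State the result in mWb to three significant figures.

NΦ_B ≈ 277 mWb

From L = NΦ_B/I, the flux linkage is NΦ_B = LI.
NΦ_B = (2.370×10^-2 H)(11.7 A) = 0.2773 Wb.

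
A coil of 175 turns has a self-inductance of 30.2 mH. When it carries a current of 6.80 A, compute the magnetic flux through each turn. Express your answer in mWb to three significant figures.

Φ_B ≈ 1.17 mWb

From L = NΦ_B/I, the flux per turn is Φ_B = LI/N.
Φ_B = (3.020×10^-2 H)(6.80 A)/175 = 1.173×10^-3 Wb.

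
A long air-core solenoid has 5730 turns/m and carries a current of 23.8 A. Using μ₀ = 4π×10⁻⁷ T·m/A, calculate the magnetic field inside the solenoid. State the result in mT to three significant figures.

B ≈ 171 mT

Inside a long solenoid, B = μ₀nI.
B = (4π×10⁻⁷)(5.730×10^3 m⁻¹)(23.8 A) = 0.1714 T.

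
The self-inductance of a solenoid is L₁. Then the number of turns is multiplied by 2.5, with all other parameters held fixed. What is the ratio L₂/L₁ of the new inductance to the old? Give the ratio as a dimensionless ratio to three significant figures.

For a solenoid, L ∝ μᵣN²A/ℓ.
L₂/L₁ = (2.5)^2 = 6.25.

L₂/L₁ = 6.25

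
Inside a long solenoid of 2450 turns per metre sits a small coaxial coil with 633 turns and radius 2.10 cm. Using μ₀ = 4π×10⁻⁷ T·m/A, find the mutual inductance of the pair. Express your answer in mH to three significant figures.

M ≈ 2.70 mH

The outer solenoid produces a uniform field B₁ = μ₀n₁I₁ across the inner coil,
so the flux linkage is N₂Φ = N₂B₁A₂ = μ₀n₁N₂A₂·I₁, giving M = μ₀n₁N₂A₂.
A₂ = πr² = π(2.100×10^-2 m)² = 1.385×10^-3 m².
M = (4π×10⁻⁷)(2450)(633)(1.385×10^-3) = 2.700×10^-3 H.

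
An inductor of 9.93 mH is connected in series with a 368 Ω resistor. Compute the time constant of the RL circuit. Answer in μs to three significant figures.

τ = L/R = (9.930×10^-3 H)/(368 Ω) = 2.698×10^-5 s.

τ ≈ 27.0 μs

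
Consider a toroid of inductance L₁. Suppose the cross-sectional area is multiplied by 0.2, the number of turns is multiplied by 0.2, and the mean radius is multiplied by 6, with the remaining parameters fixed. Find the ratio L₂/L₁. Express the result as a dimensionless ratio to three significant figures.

L₂/L₁ = 0.00133

For a toroid, L ∝ μᵣN²A/R.
L₂/L₁ = (0.2) × (0.2)^2 × (6)^-1 = 0.00133.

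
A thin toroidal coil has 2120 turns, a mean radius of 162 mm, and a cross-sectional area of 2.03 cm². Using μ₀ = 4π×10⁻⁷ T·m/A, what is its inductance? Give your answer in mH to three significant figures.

For a thin toroid, L = μ₀N²A/(2πR).
L = (4π×10⁻⁷)(2120)²(2.030×10^-4) / (2π×0.162 m) = 1.126×10^-3 H.

L ≈ 1.13 mH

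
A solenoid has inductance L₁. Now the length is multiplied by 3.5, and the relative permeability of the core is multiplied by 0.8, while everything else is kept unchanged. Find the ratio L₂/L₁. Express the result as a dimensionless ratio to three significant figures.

L₂/L₁ = 0.229

For a solenoid, L ∝ μᵣN²A/ℓ.
L₂/L₁ = (3.5)^-1 × (0.8) = 0.229.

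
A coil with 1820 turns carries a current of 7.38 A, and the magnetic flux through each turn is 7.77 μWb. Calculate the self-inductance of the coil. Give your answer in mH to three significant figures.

L ≈ 1.92 mH

Self-inductance is defined by L = NΦ_B/I (flux linkage over current).
L = (1820)(7.770×10^-6 Wb)/(7.38 A) = 1.916×10^-3 H.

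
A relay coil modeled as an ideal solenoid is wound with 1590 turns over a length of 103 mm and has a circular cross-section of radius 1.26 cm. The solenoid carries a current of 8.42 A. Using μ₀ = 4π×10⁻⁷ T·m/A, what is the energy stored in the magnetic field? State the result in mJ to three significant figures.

U ≈ 545 mJ

A = πr² = π(1.260×10^-2 m)² = 4.988×10^-4 m².
L = μ₀N²A/ℓ = (4π×10⁻⁷)(1590)²(4.988×10^-4)/(0.103) = 1.538×10^-2 H.
U = ½LI² = ½(1.538×10^-2)(8.42)² = 0.5453 J.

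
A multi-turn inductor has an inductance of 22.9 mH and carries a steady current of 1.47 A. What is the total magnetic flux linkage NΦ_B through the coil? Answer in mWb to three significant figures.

From L = NΦ_B/I, the flux linkage is NΦ_B = LI.
NΦ_B = (2.290×10^-2 H)(1.47 A) = 3.366×10^-2 Wb.

NΦ_B ≈ 33.7 mWb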